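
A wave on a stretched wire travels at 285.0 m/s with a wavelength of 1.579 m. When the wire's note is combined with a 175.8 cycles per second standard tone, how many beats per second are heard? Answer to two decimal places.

4.69 Hz

Source frequency f = v/λ = 285.0/1.579 = 180.4940 Hz.
f_beat = |180.4940 − 175.8| = 4.69 Hz.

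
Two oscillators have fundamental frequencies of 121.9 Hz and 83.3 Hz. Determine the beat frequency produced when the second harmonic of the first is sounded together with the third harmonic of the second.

6.1 Hz

Second harmonic of the first: 2·121.9 = 243.8 Hz.
Third harmonic of the second: 3·83.3 = 249.9 Hz.
f_beat = |243.8 − 249.9| = 6.1 Hz.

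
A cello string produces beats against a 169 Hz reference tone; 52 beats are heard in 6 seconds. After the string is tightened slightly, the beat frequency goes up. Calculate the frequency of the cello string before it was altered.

177.6667 Hz

Beat frequency = 52/6 = 8.6667 Hz.
|f − 169| = 8.6667, so the cello string was at either 160.3333 Hz or 177.6667 Hz.
Increasing tension raises a string's frequency; the adjustment raises the cello string's frequency.
The beat rate rose, so the adjustment moved the cello string further from 169 Hz — it was already above the reference.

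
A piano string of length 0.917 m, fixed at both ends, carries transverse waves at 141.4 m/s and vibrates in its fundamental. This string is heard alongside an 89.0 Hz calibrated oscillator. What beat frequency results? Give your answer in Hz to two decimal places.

11.90 Hz

For a string fixed at both ends, f_n = n·v/(2L) = 1·141.4/(2·0.917) = 77.0992 Hz.
f_beat = |77.0992 − 89.0| = 11.90 Hz.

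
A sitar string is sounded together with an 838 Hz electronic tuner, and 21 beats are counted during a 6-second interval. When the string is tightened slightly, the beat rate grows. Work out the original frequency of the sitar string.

841.5 Hz

Beat frequency = 21/6 = 3.5 Hz.
|f − 838| = 3.5, so the sitar string was at either 834.5 Hz or 841.5 Hz.
Increasing tension raises a string's frequency; the adjustment raises the sitar string's frequency.
The beat rate rose, so the adjustment moved the sitar string further from 838 Hz — it was already above the reference.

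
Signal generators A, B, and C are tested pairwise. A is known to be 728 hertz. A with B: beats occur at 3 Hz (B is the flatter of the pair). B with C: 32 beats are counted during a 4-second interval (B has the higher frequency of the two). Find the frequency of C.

717 Hz

B is below A, so f_B = 728 − 3 = 725 Hz.
B–C: Beat frequency = 32/4 = 8 Hz.
C is below B, so f_C = 725 − 8 = 717 Hz.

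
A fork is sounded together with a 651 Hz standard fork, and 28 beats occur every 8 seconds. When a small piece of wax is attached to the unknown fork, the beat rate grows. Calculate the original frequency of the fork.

Beat frequency = 28/8 = 3.5 Hz.
|f − 651| = 3.5, so the fork was at either 647.5 Hz or 654.5 Hz.
Loading a fork with wax lowers its frequency; the adjustment lowers the fork's frequency.
The beat rate rose, so the adjustment moved the fork further from 651 Hz — it was already below the reference.

647.5 Hz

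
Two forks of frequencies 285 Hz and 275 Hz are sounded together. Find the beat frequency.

10 Hz

Beats arise from superposition of two nearby frequencies; the beat rate is |f₁ − f₂|.
|285 − 275| = 10 Hz.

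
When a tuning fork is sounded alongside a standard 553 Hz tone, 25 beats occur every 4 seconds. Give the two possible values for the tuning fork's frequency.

Beat frequency = 25/4 = 6.25 Hz.
|f − 553| = 6.25, so f = 553 ± 6.25.

546.75 Hz or 559.25 Hz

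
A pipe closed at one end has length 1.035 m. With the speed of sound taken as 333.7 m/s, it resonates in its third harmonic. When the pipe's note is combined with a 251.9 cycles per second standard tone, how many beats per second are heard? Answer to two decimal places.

Closed pipe (odd harmonics): f_n = n·v/(4L) = 3·333.7/(4·1.035) = 241.8116 Hz.
f_beat = |241.8116 − 251.9| = 10.09 Hz.

10.09 Hz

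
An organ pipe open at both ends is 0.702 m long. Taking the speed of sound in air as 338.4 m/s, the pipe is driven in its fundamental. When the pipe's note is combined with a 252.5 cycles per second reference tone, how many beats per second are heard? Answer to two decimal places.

Open pipe: f_n = n·v/(2L) = 1·338.4/(2·0.702) = 241.0256 Hz.
f_beat = |241.0256 − 252.5| = 11.47 Hz.

11.47 Hz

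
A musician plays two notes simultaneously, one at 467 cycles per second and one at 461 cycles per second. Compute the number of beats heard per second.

f_beat = |f₁ − f₂|.
|467 − 461| = 6 Hz.

6 Hz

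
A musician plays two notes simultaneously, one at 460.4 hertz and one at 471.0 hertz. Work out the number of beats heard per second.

Beats arise from superposition of two nearby frequencies; the beat rate is |f₁ − f₂|.
|460.4 − 471.0| = 10.6 Hz.

10.6 Hz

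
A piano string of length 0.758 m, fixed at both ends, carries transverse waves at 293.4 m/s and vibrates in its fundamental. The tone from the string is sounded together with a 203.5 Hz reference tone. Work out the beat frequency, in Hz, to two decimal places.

For a string fixed at both ends, f_n = n·v/(2L) = 1·293.4/(2·0.758) = 193.5356 Hz.
f_beat = |193.5356 − 203.5| = 9.96 Hz.

9.96 Hz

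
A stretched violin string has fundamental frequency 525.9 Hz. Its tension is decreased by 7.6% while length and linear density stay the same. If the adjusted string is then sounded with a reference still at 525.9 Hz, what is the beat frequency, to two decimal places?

20.38 Hz

For a string, f ∝ √T, so the new frequency is 525.9·√0.924 = 505.5209 Hz.
f_beat = |505.5209 − 525.9| = 20.38 Hz.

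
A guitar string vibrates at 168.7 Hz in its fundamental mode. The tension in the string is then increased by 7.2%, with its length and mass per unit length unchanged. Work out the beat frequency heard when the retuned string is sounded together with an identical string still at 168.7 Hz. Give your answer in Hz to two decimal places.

For a string, f ∝ √T, so the new frequency is 168.7·√1.072 = 174.6676 Hz.
f_beat = |174.6676 − 168.7| = 5.97 Hz.

5.97 Hz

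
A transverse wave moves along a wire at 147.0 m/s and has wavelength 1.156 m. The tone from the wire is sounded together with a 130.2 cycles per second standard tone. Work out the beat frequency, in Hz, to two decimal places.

3.04 Hz

Source frequency f = v/λ = 147.0/1.156 = 127.1626 Hz.
f_beat = |127.1626 − 130.2| = 3.04 Hz.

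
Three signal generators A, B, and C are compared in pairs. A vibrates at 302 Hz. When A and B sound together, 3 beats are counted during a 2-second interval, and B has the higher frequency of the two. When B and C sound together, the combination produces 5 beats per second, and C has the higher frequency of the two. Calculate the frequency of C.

308.5 Hz

A–B: Beat frequency = 3/2 = 1.5 Hz.
B is above A, so f_B = 302 + 1.5 = 303.5 Hz.
C is above B, so f_C = 303.5 + 5 = 308.5 Hz.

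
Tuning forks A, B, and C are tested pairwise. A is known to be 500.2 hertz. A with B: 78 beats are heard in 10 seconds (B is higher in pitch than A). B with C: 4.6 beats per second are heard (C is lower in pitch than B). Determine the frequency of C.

503.4 Hz

A–B: Beat frequency = 78/10 = 7.8 Hz.
B is above A, so f_B = 500.2 + 7.8 = 508 Hz.
C is below B, so f_C = 508 − 4.6 = 503.4 Hz.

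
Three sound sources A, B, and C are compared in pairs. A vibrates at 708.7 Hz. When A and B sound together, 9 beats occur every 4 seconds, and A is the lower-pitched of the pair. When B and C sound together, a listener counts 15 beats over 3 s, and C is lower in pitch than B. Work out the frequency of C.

A–B: Beat frequency = 9/4 = 2.25 Hz.
B is above A, so f_B = 708.7 + 2.25 = 710.95 Hz.
B–C: Beat frequency = 15/3 = 5 Hz.
C is below B, so f_C = 710.95 − 5 = 705.95 Hz.

705.95 Hz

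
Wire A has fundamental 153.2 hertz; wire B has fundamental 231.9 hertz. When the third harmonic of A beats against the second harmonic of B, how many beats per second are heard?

Third harmonic of the first: 3·153.2 = 459.6 Hz.
Second harmonic of the second: 2·231.9 = 463.8 Hz.
f_beat = |459.6 − 463.8| = 4.2 Hz.

4.2 Hz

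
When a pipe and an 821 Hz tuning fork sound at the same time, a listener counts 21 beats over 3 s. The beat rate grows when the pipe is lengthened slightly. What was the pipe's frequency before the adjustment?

814 Hz

Beat frequency = 21/3 = 7 Hz.
|f − 821| = 7, so the pipe was at either 814 Hz or 828 Hz.
A longer pipe has a lower fundamental; the adjustment lowers the pipe's frequency.
The beat rate rose, so the adjustment moved the pipe further from 821 Hz — it was already below the reference.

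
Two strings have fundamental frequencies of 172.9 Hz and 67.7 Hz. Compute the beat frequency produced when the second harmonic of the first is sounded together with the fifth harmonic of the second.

Second harmonic of the first: 2·172.9 = 345.8 Hz.
Fifth harmonic of the second: 5·67.7 = 338.5 Hz.
f_beat = |345.8 − 338.5| = 7.3 Hz.

7.3 Hz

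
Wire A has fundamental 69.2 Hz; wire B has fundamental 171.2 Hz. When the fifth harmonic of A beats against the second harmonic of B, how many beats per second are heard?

Fifth harmonic of the first: 5·69.2 = 346.0 Hz.
Second harmonic of the second: 2·171.2 = 342.4 Hz.
f_beat = |346.0 − 342.4| = 3.6 Hz.

3.6 Hz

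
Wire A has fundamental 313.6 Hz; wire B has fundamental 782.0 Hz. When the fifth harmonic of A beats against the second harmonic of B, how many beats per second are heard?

4.0 Hz

Fifth harmonic of the first: 5·313.6 = 1568.0 Hz.
Second harmonic of the second: 2·782.0 = 1564.0 Hz.
f_beat = |1568.0 − 1564.0| = 4.0 Hz.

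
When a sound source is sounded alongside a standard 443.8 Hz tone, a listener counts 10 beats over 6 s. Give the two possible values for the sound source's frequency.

Beat frequency = 10/6 = 1.6667 Hz.
|f − 443.8| = 1.6667, so f = 443.8 ± 1.6667.

442.1333 Hz or 445.4667 Hz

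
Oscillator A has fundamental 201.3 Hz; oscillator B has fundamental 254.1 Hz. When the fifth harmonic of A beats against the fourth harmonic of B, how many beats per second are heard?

Fifth harmonic of the first: 5·201.3 = 1006.5 Hz.
Fourth harmonic of the second: 4·254.1 = 1016.4 Hz.
f_beat = |1006.5 − 1016.4| = 9.9 Hz.

9.9 Hz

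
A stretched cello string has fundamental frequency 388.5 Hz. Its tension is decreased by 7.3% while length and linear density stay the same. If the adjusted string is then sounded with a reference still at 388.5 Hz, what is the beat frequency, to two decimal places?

For a string, f ∝ √T, so the new frequency is 388.5·√0.927 = 374.0511 Hz.
f_beat = |374.0511 − 388.5| = 14.45 Hz.

14.45 Hz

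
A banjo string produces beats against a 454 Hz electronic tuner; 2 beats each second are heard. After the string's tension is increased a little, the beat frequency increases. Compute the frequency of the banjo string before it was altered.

456 Hz

|f − 454| = 2, so the banjo string was at either 452 Hz or 456 Hz.
Higher tension means higher frequency; the adjustment raises the banjo string's frequency.
The beat rate rose, so the adjustment moved the banjo string further from 454 Hz — it was already above the reference.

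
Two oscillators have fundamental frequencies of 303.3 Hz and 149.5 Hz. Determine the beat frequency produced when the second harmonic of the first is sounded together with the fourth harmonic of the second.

Second harmonic of the first: 2·303.3 = 606.6 Hz.
Fourth harmonic of the second: 4·149.5 = 598.0 Hz.
f_beat = |606.6 − 598.0| = 8.6 Hz.

8.6 Hz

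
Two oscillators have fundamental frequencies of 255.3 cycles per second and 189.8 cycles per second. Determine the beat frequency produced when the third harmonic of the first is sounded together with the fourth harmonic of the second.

Third harmonic of the first: 3·255.3 = 765.9 Hz.
Fourth harmonic of the second: 4·189.8 = 759.2 Hz.
f_beat = |765.9 − 759.2| = 6.7 Hz.

6.7 Hz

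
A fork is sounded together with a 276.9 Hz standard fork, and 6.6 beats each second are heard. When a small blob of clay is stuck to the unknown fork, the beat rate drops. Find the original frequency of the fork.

283.5 Hz

|f − 276.9| = 6.6, so the fork was at either 270.3 Hz or 283.5 Hz.
Adding mass to a fork lowers its frequency; the adjustment lowers the fork's frequency.
The beat rate fell, so the adjustment moved the fork toward 276.9 Hz — it must have started above the reference.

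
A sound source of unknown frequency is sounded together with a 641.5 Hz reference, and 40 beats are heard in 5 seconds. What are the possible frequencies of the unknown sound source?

633.5 Hz or 649.5 Hz

Beat frequency = 40/5 = 8 Hz.
|f − 641.5| = 8, so f = 641.5 ± 8.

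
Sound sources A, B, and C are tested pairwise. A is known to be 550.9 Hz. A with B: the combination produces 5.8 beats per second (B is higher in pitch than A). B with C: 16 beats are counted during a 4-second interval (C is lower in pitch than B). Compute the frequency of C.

552.7 Hz

B is above A, so f_B = 550.9 + 5.8 = 556.7 Hz.
B–C: Beat frequency = 16/4 = 4 Hz.
C is below B, so f_C = 556.7 − 4 = 552.7 Hz.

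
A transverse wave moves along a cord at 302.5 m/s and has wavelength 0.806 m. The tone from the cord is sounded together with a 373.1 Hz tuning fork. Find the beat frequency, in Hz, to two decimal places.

2.21 Hz

Source frequency f = v/λ = 302.5/0.806 = 375.3102 Hz.
f_beat = |375.3102 − 373.1| = 2.21 Hz.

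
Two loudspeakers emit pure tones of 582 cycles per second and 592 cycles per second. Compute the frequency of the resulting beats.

f_beat = |f₁ − f₂|.
|582 − 592| = 10 Hz.

10 Hz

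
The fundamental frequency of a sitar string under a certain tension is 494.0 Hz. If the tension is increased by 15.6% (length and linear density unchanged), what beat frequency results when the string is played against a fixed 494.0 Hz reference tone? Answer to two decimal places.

37.14 Hz

For a string, f ∝ √T, so the new frequency is 494.0·√1.156 = 531.1362 Hz.
f_beat = |531.1362 − 494.0| = 37.14 Hz.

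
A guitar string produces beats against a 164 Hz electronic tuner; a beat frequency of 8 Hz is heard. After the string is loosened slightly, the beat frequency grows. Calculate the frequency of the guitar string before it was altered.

|f − 164| = 8, so the guitar string was at either 156 Hz or 172 Hz.
Reducing tension lowers a string's frequency; the adjustment lowers the guitar string's frequency.
The beat rate rose, so the adjustment moved the guitar string further from 164 Hz — it was already below the reference.

156 Hz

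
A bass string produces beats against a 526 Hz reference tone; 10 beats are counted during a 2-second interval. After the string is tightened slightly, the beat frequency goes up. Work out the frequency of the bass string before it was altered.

Beat frequency = 10/2 = 5 Hz.
|f − 526| = 5, so the bass string was at either 521 Hz or 531 Hz.
Increasing tension raises a string's frequency; the adjustment raises the bass string's frequency.
The beat rate rose, so the adjustment moved the bass string further from 526 Hz — it was already above the reference.

531 Hz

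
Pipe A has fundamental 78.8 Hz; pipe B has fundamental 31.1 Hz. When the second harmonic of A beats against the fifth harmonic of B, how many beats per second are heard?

Second harmonic of the first: 2·78.8 = 157.6 Hz.
Fifth harmonic of the second: 5·31.1 = 155.5 Hz.
f_beat = |157.6 − 155.5| = 2.1 Hz.

2.1 Hz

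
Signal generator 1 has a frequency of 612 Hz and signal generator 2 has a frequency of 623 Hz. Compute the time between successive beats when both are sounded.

f_beat = |612 − 623| = 11 Hz.
Beat period T = 1 / f_beat = 1 / 11 s.

0.091 s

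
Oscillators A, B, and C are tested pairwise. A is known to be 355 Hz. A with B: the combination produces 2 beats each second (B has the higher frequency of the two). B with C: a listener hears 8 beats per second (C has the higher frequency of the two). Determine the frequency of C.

365 Hz

B is above A, so f_B = 355 + 2 = 357 Hz.
C is above B, so f_C = 357 + 8 = 365 Hz.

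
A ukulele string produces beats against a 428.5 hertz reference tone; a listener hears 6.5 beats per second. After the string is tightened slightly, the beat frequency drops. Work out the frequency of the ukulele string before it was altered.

422 Hz

|f − 428.5| = 6.5, so the ukulele string was at either 422 Hz or 435 Hz.
Increasing tension raises a string's frequency; the adjustment raises the ukulele string's frequency.
The beat rate fell, so the adjustment moved the ukulele string toward 428.5 Hz — it must have started below the reference.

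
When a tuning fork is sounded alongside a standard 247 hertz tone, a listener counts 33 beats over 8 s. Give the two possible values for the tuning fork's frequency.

Beat frequency = 33/8 = 4.125 Hz.
|f − 247| = 4.125, so f = 247 ± 4.125.

242.875 Hz or 251.125 Hz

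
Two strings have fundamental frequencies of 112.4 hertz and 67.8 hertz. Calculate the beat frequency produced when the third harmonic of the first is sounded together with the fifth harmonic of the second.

Third harmonic of the first: 3·112.4 = 337.2 Hz.
Fifth harmonic of the second: 5·67.8 = 339.0 Hz.
f_beat = |337.2 − 339.0| = 1.8 Hz.

1.8 Hz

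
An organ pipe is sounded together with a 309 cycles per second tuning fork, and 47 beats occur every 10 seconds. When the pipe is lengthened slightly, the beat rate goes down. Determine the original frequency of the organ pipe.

313.7 Hz

Beat frequency = 47/10 = 4.7 Hz.
|f − 309| = 4.7, so the organ pipe was at either 304.3 Hz or 313.7 Hz.
A longer pipe has a lower fundamental; the adjustment lowers the organ pipe's frequency.
The beat rate fell, so the adjustment moved the organ pipe toward 309 Hz — it must have started above the reference.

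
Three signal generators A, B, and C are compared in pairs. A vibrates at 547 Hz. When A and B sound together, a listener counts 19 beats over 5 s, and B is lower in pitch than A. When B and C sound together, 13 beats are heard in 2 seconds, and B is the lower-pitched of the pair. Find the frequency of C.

549.7 Hz

A–B: Beat frequency = 19/5 = 3.8 Hz.
B is below A, so f_B = 547 − 3.8 = 543.2 Hz.
B–C: Beat frequency = 13/2 = 6.5 Hz.
C is above B, so f_C = 543.2 + 6.5 = 549.7 Hz.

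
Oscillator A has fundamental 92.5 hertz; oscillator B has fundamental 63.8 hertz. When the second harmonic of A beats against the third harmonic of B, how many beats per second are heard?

Second harmonic of the first: 2·92.5 = 185.0 Hz.
Third harmonic of the second: 3·63.8 = 191.4 Hz.
f_beat = |185.0 − 191.4| = 6.4 Hz.

6.4 Hz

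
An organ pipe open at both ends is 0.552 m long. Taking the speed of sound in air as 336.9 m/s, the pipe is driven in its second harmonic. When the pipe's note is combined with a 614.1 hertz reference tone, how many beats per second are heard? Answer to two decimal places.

Open pipe: f_n = n·v/(2L) = 2·336.9/(2·0.552) = 610.3261 Hz.
f_beat = |610.3261 − 614.1| = 3.77 Hz.

3.77 Hz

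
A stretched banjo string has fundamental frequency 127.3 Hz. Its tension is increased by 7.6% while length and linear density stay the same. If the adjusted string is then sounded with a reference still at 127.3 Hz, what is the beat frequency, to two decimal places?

For a string, f ∝ √T, so the new frequency is 127.3·√1.076 = 132.0488 Hz.
f_beat = |132.0488 − 127.3| = 4.75 Hz.

4.75 Hz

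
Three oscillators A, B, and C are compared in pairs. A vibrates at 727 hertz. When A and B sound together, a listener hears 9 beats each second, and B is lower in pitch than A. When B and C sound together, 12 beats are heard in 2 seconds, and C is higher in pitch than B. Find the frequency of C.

724 Hz

B is below A, so f_B = 727 − 9 = 718 Hz.
B–C: Beat frequency = 12/2 = 6 Hz.
C is above B, so f_C = 718 + 6 = 724 Hz.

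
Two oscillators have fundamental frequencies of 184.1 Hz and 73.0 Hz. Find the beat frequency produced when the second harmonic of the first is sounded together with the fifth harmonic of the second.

Second harmonic of the first: 2·184.1 = 368.2 Hz.
Fifth harmonic of the second: 5·73.0 = 365.0 Hz.
f_beat = |368.2 − 365.0| = 3.2 Hz.

3.2 Hz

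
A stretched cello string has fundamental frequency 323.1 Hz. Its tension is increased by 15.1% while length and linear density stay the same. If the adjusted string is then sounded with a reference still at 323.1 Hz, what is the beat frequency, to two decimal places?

23.54 Hz

For a string, f ∝ √T, so the new frequency is 323.1·√1.151 = 346.6368 Hz.
f_beat = |346.6368 − 323.1| = 23.54 Hz.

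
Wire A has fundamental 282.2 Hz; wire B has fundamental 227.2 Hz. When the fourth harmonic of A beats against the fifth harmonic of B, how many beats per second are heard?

Fourth harmonic of the first: 4·282.2 = 1128.8 Hz.
Fifth harmonic of the second: 5·227.2 = 1136.0 Hz.
f_beat = |1128.8 − 1136.0| = 7.2 Hz.

7.2 Hz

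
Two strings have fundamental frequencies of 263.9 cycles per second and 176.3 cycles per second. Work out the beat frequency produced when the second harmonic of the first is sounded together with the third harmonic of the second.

Second harmonic of the first: 2·263.9 = 527.8 Hz.
Third harmonic of the second: 3·176.3 = 528.9 Hz.
f_beat = |527.8 − 528.9| = 1.1 Hz.

1.1 Hz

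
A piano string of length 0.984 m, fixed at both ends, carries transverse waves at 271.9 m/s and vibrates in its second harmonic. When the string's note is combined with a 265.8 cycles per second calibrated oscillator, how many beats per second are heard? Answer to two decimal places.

10.52 Hz

For a string fixed at both ends, f_n = n·v/(2L) = 2·271.9/(2·0.984) = 276.3211 Hz.
f_beat = |276.3211 − 265.8| = 10.52 Hz.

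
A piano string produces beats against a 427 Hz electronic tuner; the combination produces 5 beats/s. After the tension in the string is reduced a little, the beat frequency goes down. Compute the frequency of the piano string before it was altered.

|f − 427| = 5, so the piano string was at either 422 Hz or 432 Hz.
Lower tension means lower frequency; the adjustment lowers the piano string's frequency.
The beat rate fell, so the adjustment moved the piano string toward 427 Hz — it must have started above the reference.

432 Hz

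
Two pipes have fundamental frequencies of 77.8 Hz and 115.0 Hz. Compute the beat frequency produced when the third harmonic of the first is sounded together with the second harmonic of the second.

3.4 Hz

Third harmonic of the first: 3·77.8 = 233.4 Hz.
Second harmonic of the second: 2·115.0 = 230.0 Hz.
f_beat = |233.4 − 230.0| = 3.4 Hz.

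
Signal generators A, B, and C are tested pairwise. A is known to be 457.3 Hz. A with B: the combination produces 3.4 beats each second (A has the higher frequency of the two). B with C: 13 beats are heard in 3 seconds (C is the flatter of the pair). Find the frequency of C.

449.5667 Hz

B is below A, so f_B = 457.3 − 3.4 = 453.9 Hz.
B–C: Beat frequency = 13/3 = 4.3333 Hz.
C is below B, so f_C = 453.9 − 4.3333 = 449.5667 Hz.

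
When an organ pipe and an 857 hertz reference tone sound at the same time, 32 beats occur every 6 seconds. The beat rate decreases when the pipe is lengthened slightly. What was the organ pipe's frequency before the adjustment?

862.3333 Hz

Beat frequency = 32/6 = 5.3333 Hz.
|f − 857| = 5.3333, so the organ pipe was at either 851.6667 Hz or 862.3333 Hz.
A longer pipe has a lower fundamental; the adjustment lowers the organ pipe's frequency.
The beat rate fell, so the adjustment moved the organ pipe toward 857 Hz — it must have started above the reference.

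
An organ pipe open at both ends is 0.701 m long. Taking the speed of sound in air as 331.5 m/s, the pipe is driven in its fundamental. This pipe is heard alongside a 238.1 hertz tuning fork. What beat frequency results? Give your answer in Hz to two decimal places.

Open pipe: f_n = n·v/(2L) = 1·331.5/(2·0.701) = 236.4479 Hz.
f_beat = |236.4479 − 238.1| = 1.65 Hz.

1.65 Hz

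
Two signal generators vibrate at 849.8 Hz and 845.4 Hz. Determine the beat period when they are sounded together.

f_beat = |849.8 − 845.4| = 4.4 Hz.
Beat period T = 1 / f_beat = 1 / 4.4 s.

0.227 s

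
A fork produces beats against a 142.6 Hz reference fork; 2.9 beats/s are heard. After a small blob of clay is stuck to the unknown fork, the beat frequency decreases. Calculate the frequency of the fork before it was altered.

145.5 Hz

|f − 142.6| = 2.9, so the fork was at either 139.7 Hz or 145.5 Hz.
Adding mass to a fork lowers its frequency; the adjustment lowers the fork's frequency.
The beat rate fell, so the adjustment moved the fork toward 142.6 Hz — it must have started above the reference.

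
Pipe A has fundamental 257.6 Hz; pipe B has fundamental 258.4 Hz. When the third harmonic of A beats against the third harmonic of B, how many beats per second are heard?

Third harmonic of the first: 3·257.6 = 772.8 Hz.
Third harmonic of the second: 3·258.4 = 775.2 Hz.
f_beat = |772.8 − 775.2| = 2.4 Hz.

2.4 Hz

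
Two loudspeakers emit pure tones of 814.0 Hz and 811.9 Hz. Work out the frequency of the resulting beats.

2.1 Hz

The beat frequency equals the magnitude of the frequency difference.
|814.0 − 811.9| = 2.1 Hz.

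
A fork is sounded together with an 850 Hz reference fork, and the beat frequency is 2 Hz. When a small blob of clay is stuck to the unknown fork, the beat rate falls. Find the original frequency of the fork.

|f − 850| = 2, so the fork was at either 848 Hz or 852 Hz.
Adding mass to a fork lowers its frequency; the adjustment lowers the fork's frequency.
The beat rate fell, so the adjustment moved the fork toward 850 Hz — it must have started above the reference.

852 Hz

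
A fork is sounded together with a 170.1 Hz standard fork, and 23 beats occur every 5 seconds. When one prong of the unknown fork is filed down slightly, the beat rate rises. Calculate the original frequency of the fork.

Beat frequency = 23/5 = 4.6 Hz.
|f − 170.1| = 4.6, so the fork was at either 165.5 Hz or 174.7 Hz.
Filing a prong removes mass and raises the fork's frequency; the adjustment raises the fork's frequency.
The beat rate rose, so the adjustment moved the fork further from 170.1 Hz — it was already above the reference.

174.7 Hz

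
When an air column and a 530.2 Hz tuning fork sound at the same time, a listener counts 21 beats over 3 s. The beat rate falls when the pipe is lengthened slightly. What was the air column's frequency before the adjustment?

Beat frequency = 21/3 = 7 Hz.
|f − 530.2| = 7, so the air column was at either 523.2 Hz or 537.2 Hz.
A longer pipe has a lower fundamental; the adjustment lowers the air column's frequency.
The beat rate fell, so the adjustment moved the air column toward 530.2 Hz — it must have started above the reference.

537.2 Hz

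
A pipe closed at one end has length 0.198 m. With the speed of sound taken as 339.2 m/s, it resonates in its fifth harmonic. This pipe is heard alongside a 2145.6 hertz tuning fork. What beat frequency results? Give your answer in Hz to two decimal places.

Closed pipe (odd harmonics): f_n = n·v/(4L) = 5·339.2/(4·0.198) = 2141.4141 Hz.
f_beat = |2141.4141 − 2145.6| = 4.19 Hz.

4.19 Hz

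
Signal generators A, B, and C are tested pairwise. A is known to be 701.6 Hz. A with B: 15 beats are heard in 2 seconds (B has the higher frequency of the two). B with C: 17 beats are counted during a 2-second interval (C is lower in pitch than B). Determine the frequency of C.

700.6 Hz

A–B: Beat frequency = 15/2 = 7.5 Hz.
B is above A, so f_B = 701.6 + 7.5 = 709.1 Hz.
B–C: Beat frequency = 17/2 = 8.5 Hz.
C is below B, so f_C = 709.1 − 8.5 = 700.6 Hz.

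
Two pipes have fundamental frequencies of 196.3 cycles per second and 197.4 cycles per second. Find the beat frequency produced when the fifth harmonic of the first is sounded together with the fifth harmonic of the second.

Fifth harmonic of the first: 5·196.3 = 981.5 Hz.
Fifth harmonic of the second: 5·197.4 = 987.0 Hz.
f_beat = |981.5 − 987.0| = 5.5 Hz.

5.5 Hz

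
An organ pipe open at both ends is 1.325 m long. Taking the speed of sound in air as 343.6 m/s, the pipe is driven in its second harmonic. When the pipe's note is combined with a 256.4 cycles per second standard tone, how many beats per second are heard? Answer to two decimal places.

Open pipe: f_n = n·v/(2L) = 2·343.6/(2·1.325) = 259.3208 Hz.
f_beat = |259.3208 − 256.4| = 2.92 Hz.

2.92 Hz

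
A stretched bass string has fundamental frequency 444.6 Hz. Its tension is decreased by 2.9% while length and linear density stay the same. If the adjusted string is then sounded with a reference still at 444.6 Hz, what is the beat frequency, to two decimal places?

For a string, f ∝ √T, so the new frequency is 444.6·√0.971 = 438.1059 Hz.
f_beat = |438.1059 − 444.6| = 6.49 Hz.

6.49 Hz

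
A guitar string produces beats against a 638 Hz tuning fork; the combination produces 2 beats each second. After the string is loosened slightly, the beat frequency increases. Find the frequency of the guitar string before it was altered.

|f − 638| = 2, so the guitar string was at either 636 Hz or 640 Hz.
Reducing tension lowers a string's frequency; the adjustment lowers the guitar string's frequency.
The beat rate rose, so the adjustment moved the guitar string further from 638 Hz — it was already below the reference.

636 Hz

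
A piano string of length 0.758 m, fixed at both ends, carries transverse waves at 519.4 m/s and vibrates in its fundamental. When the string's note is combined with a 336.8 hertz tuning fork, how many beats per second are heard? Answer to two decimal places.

For a string fixed at both ends, f_n = n·v/(2L) = 1·519.4/(2·0.758) = 342.6121 Hz.
f_beat = |342.6121 − 336.8| = 5.81 Hz.

5.81 Hz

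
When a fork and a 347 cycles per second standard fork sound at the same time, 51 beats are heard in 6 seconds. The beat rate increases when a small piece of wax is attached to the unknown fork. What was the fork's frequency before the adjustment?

338.5 Hz

Beat frequency = 51/6 = 8.5 Hz.
|f − 347| = 8.5, so the fork was at either 338.5 Hz or 355.5 Hz.
Loading a fork with wax lowers its frequency; the adjustment lowers the fork's frequency.
The beat rate rose, so the adjustment moved the fork further from 347 Hz — it was already below the reference.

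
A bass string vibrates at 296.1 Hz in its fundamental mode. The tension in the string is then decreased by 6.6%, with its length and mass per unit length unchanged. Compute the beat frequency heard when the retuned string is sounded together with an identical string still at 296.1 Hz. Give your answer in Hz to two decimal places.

9.94 Hz

For a string, f ∝ √T, so the new frequency is 296.1·√0.934 = 286.1619 Hz.
f_beat = |286.1619 − 296.1| = 9.94 Hz.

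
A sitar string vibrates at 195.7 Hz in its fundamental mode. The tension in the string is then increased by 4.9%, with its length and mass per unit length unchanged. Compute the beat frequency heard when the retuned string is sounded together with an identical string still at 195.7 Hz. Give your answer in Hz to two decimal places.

For a string, f ∝ √T, so the new frequency is 195.7·√1.049 = 200.4373 Hz.
f_beat = |200.4373 − 195.7| = 4.74 Hz.

4.74 Hz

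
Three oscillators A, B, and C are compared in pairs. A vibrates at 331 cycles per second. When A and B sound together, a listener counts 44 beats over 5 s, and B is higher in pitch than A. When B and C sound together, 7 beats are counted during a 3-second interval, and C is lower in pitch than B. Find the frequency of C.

A–B: Beat frequency = 44/5 = 8.8 Hz.
B is above A, so f_B = 331 + 8.8 = 339.8 Hz.
B–C: Beat frequency = 7/3 = 2.3333 Hz.
C is below B, so f_C = 339.8 − 2.3333 = 337.4667 Hz.

337.4667 Hz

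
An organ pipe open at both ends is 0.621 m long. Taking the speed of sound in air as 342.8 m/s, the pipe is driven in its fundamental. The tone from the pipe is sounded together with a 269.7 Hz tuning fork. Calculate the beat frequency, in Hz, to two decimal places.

Open pipe: f_n = n·v/(2L) = 1·342.8/(2·0.621) = 276.0064 Hz.
f_beat = |276.0064 − 269.7| = 6.31 Hz.

6.31 Hz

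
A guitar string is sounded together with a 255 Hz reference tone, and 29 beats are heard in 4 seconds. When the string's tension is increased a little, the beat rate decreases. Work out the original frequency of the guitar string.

Beat frequency = 29/4 = 7.25 Hz.
|f − 255| = 7.25, so the guitar string was at either 247.75 Hz or 262.25 Hz.
Higher tension means higher frequency; the adjustment raises the guitar string's frequency.
The beat rate fell, so the adjustment moved the guitar string toward 255 Hz — it must have started below the reference.

247.75 Hz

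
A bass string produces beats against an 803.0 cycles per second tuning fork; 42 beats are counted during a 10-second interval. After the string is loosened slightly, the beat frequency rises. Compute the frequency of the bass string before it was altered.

Beat frequency = 42/10 = 4.2 Hz.
|f − 803.0| = 4.2, so the bass string was at either 798.8 Hz or 807.2 Hz.
Reducing tension lowers a string's frequency; the adjustment lowers the bass string's frequency.
The beat rate rose, so the adjustment moved the bass string further from 803.0 Hz — it was already below the reference.

798.8 Hz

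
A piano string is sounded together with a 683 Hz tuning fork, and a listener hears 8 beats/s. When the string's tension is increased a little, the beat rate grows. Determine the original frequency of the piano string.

691 Hz

|f − 683| = 8, so the piano string was at either 675 Hz or 691 Hz.
Higher tension means higher frequency; the adjustment raises the piano string's frequency.
The beat rate rose, so the adjustment moved the piano string further from 683 Hz — it was already above the reference.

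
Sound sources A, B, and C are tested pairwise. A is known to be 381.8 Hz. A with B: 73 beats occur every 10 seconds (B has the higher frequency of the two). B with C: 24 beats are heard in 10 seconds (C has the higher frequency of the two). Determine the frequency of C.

391.5 Hz

A–B: Beat frequency = 73/10 = 7.3 Hz.
B is above A, so f_B = 381.8 + 7.3 = 389.1 Hz.
B–C: Beat frequency = 24/10 = 2.4 Hz.
C is above B, so f_C = 389.1 + 2.4 = 391.5 Hz.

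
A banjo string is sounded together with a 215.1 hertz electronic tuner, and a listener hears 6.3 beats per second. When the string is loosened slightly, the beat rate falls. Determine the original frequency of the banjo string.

221.4 Hz

|f − 215.1| = 6.3, so the banjo string was at either 208.8 Hz or 221.4 Hz.
Reducing tension lowers a string's frequency; the adjustment lowers the banjo string's frequency.
The beat rate fell, so the adjustment moved the banjo string toward 215.1 Hz — it must have started above the reference.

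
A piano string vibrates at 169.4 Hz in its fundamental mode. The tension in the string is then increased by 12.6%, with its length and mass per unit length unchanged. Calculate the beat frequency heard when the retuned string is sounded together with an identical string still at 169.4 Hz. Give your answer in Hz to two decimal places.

For a string, f ∝ √T, so the new frequency is 169.4·√1.126 = 179.7557 Hz.
f_beat = |179.7557 − 169.4| = 10.36 Hz.

10.36 Hz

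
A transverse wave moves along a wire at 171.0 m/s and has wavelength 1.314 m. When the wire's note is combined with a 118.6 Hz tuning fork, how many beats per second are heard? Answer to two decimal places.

11.54 Hz

Source frequency f = v/λ = 171.0/1.314 = 130.1370 Hz.
f_beat = |130.1370 − 118.6| = 11.54 Hz.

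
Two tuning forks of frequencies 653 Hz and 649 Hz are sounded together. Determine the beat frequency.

4 Hz

Beats arise from superposition of two nearby frequencies; the beat rate is |f₁ − f₂|.
|653 − 649| = 4 Hz.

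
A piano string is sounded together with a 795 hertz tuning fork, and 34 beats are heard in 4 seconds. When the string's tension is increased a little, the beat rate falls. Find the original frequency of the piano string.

Beat frequency = 34/4 = 8.5 Hz.
|f − 795| = 8.5, so the piano string was at either 786.5 Hz or 803.5 Hz.
Higher tension means higher frequency; the adjustment raises the piano string's frequency.
The beat rate fell, so the adjustment moved the piano string toward 795 Hz — it must have started below the reference.

786.5 Hz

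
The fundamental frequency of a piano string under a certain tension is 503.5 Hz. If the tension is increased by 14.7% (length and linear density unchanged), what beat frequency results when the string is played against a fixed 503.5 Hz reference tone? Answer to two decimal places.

35.74 Hz

For a string, f ∝ √T, so the new frequency is 503.5·√1.147 = 539.2389 Hz.
f_beat = |539.2389 − 503.5| = 35.74 Hz.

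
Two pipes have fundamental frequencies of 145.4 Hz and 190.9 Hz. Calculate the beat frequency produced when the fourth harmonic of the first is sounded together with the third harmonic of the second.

8.9 Hz

Fourth harmonic of the first: 4·145.4 = 581.6 Hz.
Third harmonic of the second: 3·190.9 = 572.7 Hz.
f_beat = |581.6 − 572.7| = 8.9 Hz.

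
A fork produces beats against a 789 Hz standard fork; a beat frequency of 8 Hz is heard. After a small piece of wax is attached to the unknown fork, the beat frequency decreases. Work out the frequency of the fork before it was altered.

|f − 789| = 8, so the fork was at either 781 Hz or 797 Hz.
Loading a fork with wax lowers its frequency; the adjustment lowers the fork's frequency.
The beat rate fell, so the adjustment moved the fork toward 789 Hz — it must have started above the reference.

797 Hz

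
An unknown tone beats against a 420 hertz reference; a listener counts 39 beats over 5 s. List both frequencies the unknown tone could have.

412.2 Hz or 427.8 Hz

Beat frequency = 39/5 = 7.8 Hz.
|f − 420| = 7.8, so f = 420 ± 7.8.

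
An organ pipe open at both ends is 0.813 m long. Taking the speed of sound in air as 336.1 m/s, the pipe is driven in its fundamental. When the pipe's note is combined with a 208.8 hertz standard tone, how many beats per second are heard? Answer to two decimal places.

2.10 Hz

Open pipe: f_n = n·v/(2L) = 1·336.1/(2·0.813) = 206.7036 Hz.
f_beat = |206.7036 − 208.8| = 2.10 Hz.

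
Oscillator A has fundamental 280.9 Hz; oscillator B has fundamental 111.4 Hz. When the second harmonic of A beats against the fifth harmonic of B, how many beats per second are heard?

Second harmonic of the first: 2·280.9 = 561.8 Hz.
Fifth harmonic of the second: 5·111.4 = 557.0 Hz.
f_beat = |561.8 − 557.0| = 4.8 Hz.

4.8 Hz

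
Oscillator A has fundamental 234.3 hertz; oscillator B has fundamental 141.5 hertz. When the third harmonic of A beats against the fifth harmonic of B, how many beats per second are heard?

Third harmonic of the first: 3·234.3 = 702.9 Hz.
Fifth harmonic of the second: 5·141.5 = 707.5 Hz.
f_beat = |702.9 − 707.5| = 4.6 Hz.

4.6 Hz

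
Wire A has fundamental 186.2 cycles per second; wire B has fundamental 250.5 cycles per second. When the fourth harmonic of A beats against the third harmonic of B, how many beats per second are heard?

6.7 Hz

Fourth harmonic of the first: 4·186.2 = 744.8 Hz.
Third harmonic of the second: 3·250.5 = 751.5 Hz.
f_beat = |744.8 − 751.5| = 6.7 Hz.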